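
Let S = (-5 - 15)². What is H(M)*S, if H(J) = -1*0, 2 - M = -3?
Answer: 0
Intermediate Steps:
M = 5 (M = 2 - 1*(-3) = 2 + 3 = 5)
S = 400 (S = (-20)² = 400)
H(J) = 0
H(M)*S = 0*400 = 0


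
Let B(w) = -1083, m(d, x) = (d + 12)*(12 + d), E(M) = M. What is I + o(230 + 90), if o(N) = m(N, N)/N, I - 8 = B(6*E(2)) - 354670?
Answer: -7108011/20 ≈ -3.5540e+5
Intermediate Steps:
m(d, x) = (12 + d)**2 (m(d, x) = (12 + d)*(12 + d) = (12 + d)**2)
I = -355745 (I = 8 + (-1083 - 354670) = 8 - 355753 = -355745)
o(N) = (12 + N)**2/N
I + o(230 + 90) = -355745 + (12 + (230 + 90))**2/(230 + 90) = -355745 + (12 + 320)**2/320 = -355745 + (1/320)*332**2 = -355745 + (1/320)*110224 = -355745 + 6889/20 = -7108011/20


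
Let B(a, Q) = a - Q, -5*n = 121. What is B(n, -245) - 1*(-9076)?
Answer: 46484/5 ≈ 9296.8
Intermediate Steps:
n = -121/5 (n = -⅕*121 = -121/5 ≈ -24.200)
B(n, -245) - 1*(-9076) = (-121/5 - 1*(-245)) - 1*(-9076) = (-121/5 + 245) + 9076 = 1104/5 + 9076 = 46484/5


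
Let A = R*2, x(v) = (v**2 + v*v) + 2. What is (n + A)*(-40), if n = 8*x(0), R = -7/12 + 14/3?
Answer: -2900/3 ≈ -966.67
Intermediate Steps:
R = 49/12 (R = -7*1/12 + 14*(1/3) = -7/12 + 14/3 = 49/12 ≈ 4.0833)
x(v) = 2 + 2*v**2 (x(v) = (v**2 + v**2) + 2 = 2*v**2 + 2 = 2 + 2*v**2)
A = 49/6 (A = (49/12)*2 = 49/6 ≈ 8.1667)
n = 16 (n = 8*(2 + 2*0**2) = 8*(2 + 2*0) = 8*(2 + 0) = 8*2 = 16)
(n + A)*(-40) = (16 + 49/6)*(-40) = (145/6)*(-40) = -2900/3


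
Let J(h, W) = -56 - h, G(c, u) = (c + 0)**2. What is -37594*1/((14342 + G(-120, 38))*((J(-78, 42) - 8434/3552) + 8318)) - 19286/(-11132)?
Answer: 2051847963927367/1184446748840278 ≈ 1.7323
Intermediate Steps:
G(c, u) = c**2
-37594*1/((14342 + G(-120, 38))*((J(-78, 42) - 8434/3552) + 8318)) - 19286/(-11132) = -37594*1/((14342 + (-120)**2)*(((-56 - 1*(-78)) - 8434/3552) + 8318)) - 19286/(-11132) = -37594*1/((14342 + 14400)*(((-56 + 78) - 8434/3552) + 8318)) - 19286*(-1/11132) = -37594*1/(28742*((22 - 1*4217/1776) + 8318)) + 9643/5566 = -37594*1/(28742*((22 - 4217/1776) + 8318)) + 9643/5566 = -37594*1/(28742*(34855/1776 + 8318)) + 9643/5566 = -37594/(28742*(14807623/1776)) + 9643/5566 = -37594/212800350133/888 + 9643/5566 = -37594*888/212800350133 + 9643/5566 = -33383472/212800350133 + 9643/5566 = 2051847963927367/1184446748840278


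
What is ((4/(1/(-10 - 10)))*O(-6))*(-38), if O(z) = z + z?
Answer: -36480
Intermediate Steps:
O(z) = 2*z
((4/(1/(-10 - 10)))*O(-6))*(-38) = ((4/(1/(-10 - 10)))*(2*(-6)))*(-38) = ((4/(1/(-20)))*(-12))*(-38) = ((4/(-1/20))*(-12))*(-38) = ((4*(-20))*(-12))*(-38) = -80*(-12)*(-38) = 960*(-38) = -36480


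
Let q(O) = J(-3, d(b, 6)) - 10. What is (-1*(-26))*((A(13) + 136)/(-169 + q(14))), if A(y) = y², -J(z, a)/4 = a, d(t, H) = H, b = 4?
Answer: -7930/203 ≈ -39.064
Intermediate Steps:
J(z, a) = -4*a
q(O) = -34 (q(O) = -4*6 - 10 = -24 - 10 = -34)
(-1*(-26))*((A(13) + 136)/(-169 + q(14))) = (-1*(-26))*((13² + 136)/(-169 - 34)) = 26*((169 + 136)/(-203)) = 26*(305*(-1/203)) = 26*(-305/203) = -7930/203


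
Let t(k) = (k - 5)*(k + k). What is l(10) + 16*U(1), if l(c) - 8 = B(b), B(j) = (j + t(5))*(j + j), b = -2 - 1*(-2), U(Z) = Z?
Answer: 24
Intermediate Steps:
t(k) = 2*k*(-5 + k) (t(k) = (-5 + k)*(2*k) = 2*k*(-5 + k))
b = 0 (b = -2 + 2 = 0)
B(j) = 2*j² (B(j) = (j + 2*5*(-5 + 5))*(j + j) = (j + 2*5*0)*(2*j) = (j + 0)*(2*j) = j*(2*j) = 2*j²)
l(c) = 8 (l(c) = 8 + 2*0² = 8 + 2*0 = 8 + 0 = 8)
l(10) + 16*U(1) = 8 + 16*1 = 8 + 16 = 24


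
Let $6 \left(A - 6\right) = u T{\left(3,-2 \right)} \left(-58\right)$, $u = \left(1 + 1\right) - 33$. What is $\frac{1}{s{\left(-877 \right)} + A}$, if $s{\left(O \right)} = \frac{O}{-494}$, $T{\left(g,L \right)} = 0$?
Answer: $\frac{494}{3841} \approx 0.12861$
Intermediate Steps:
$s{\left(O \right)} = - \frac{O}{494}$ ($s{\left(O \right)} = O \left(- \frac{1}{494}\right) = - \frac{O}{494}$)
$u = -31$ ($u = 2 - 33 = -31$)
$A = 6$ ($A = 6 + \frac{\left(-31\right) 0 \left(-58\right)}{6} = 6 + \frac{0 \left(-58\right)}{6} = 6 + \frac{1}{6} \cdot 0 = 6 + 0 = 6$)
$\frac{1}{s{\left(-877 \right)} + A} = \frac{1}{\left(- \frac{1}{494}\right) \left(-877\right) + 6} = \frac{1}{\frac{877}{494} + 6} = \frac{1}{\frac{3841}{494}} = \frac{494}{3841}$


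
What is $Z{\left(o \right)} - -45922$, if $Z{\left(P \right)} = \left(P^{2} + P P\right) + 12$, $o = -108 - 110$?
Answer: $140982$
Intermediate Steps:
$o = -218$ ($o = -108 - 110 = -218$)
$Z{\left(P \right)} = 12 + 2 P^{2}$ ($Z{\left(P \right)} = \left(P^{2} + P^{2}\right) + 12 = 2 P^{2} + 12 = 12 + 2 P^{2}$)
$Z{\left(o \right)} - -45922 = \left(12 + 2 \left(-218\right)^{2}\right) - -45922 = \left(12 + 2 \cdot 47524\right) + 45922 = \left(12 + 95048\right) + 45922 = 95060 + 45922 = 140982$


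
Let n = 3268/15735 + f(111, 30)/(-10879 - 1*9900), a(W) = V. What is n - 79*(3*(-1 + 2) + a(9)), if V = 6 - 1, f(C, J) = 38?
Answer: -206569873238/326957565 ≈ -631.79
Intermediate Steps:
V = 5
a(W) = 5
n = 67307842/326957565 (n = 3268/15735 + 38/(-10879 - 1*9900) = 3268*(1/15735) + 38/(-10879 - 9900) = 3268/15735 + 38/(-20779) = 3268/15735 + 38*(-1/20779) = 3268/15735 - 38/20779 = 67307842/326957565 ≈ 0.20586)
n - 79*(3*(-1 + 2) + a(9)) = 67307842/326957565 - 79*(3*(-1 + 2) + 5) = 67307842/326957565 - 79*(3*1 + 5) = 67307842/326957565 - 79*(3 + 5) = 67307842/326957565 - 79*8 = 67307842/326957565 - 1*632 = 67307842/326957565 - 632 = -206569873238/326957565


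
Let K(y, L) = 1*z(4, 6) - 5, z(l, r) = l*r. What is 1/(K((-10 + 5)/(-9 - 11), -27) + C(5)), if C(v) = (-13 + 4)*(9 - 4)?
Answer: -1/26 ≈ -0.038462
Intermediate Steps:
K(y, L) = 19 (K(y, L) = 1*(4*6) - 5 = 1*24 - 5 = 24 - 5 = 19)
C(v) = -45 (C(v) = -9*5 = -45)
1/(K((-10 + 5)/(-9 - 11), -27) + C(5)) = 1/(19 - 45) = 1/(-26) = -1/26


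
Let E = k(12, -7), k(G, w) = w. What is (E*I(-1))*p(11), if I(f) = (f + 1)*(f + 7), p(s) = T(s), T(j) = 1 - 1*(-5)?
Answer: 0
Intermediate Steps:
E = -7
T(j) = 6 (T(j) = 1 + 5 = 6)
p(s) = 6
I(f) = (1 + f)*(7 + f)
(E*I(-1))*p(11) = -7*(7 + (-1)² + 8*(-1))*6 = -7*(7 + 1 - 8)*6 = -7*0*6 = 0*6 = 0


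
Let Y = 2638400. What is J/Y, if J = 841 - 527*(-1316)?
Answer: 694373/2638400 ≈ 0.26318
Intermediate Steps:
J = 694373 (J = 841 + 693532 = 694373)
J/Y = 694373/2638400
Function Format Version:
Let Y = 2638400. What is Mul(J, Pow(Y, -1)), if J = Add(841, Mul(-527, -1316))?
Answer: Rational(694373, 2638400) ≈ 0.26318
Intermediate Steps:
J = 694373 (J = Add(841, 693532) = 694373)
Mul(J, Pow(Y, -1)) = Mul(694373, Pow(2638400, -1)) = Mul(694373, Rational(1, 2638400)) = Rational(694373, 2638400)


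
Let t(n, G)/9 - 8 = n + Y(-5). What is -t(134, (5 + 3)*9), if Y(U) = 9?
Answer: -1359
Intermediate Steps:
t(n, G) = 153 + 9*n (t(n, G) = 72 + 9*(n + 9) = 72 + 9*(9 + n) = 72 + (81 + 9*n) = 153 + 9*n)
-t(134, (5 + 3)*9) = -(153 + 9*134) = -(153 + 1206) = -1*1359 = -1359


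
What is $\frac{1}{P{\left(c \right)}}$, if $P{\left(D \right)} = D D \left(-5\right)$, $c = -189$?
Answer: $- \frac{1}{178605} \approx -5.5989 \cdot 10^{-6}$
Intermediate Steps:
$P{\left(D \right)} = - 5 D^{2}$ ($P{\left(D \right)} = D^{2} \left(-5\right) = - 5 D^{2}$)
$\frac{1}{P{\left(c \right)}} = \frac{1}{\left(-5\right) \left(-189\right)^{2}} = \frac{1}{\left(-5\right) 35721} = \frac{1}{-178605} = - \frac{1}{178605}$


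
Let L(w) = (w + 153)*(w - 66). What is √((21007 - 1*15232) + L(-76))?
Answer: I*√5159 ≈ 71.826*I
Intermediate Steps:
L(w) = (-66 + w)*(153 + w) (L(w) = (153 + w)*(-66 + w) = (-66 + w)*(153 + w))
√((21007 - 1*15232) + L(-76)) = √((21007 - 1*15232) + (-10098 + (-76)² + 87*(-76))) = √((21007 - 15232) + (-10098 + 5776 - 6612)) = √(5775 - 10934) = √(-5159) = I*√5159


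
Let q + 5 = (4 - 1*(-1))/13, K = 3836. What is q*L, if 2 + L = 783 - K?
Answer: 14100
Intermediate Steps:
L = -3055 (L = -2 + (783 - 1*3836) = -2 + (783 - 3836) = -2 - 3053 = -3055)
q = -60/13 (q = -5 + (4 - 1*(-1))/13 = -5 + (4 + 1)*(1/13) = -5 + 5*(1/13) = -5 + 5/13 = -60/13 ≈ -4.6154)
q*L = -60/13*(-3055) = 14100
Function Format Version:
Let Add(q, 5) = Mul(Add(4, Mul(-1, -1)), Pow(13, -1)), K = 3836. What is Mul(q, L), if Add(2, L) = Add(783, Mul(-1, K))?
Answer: 14100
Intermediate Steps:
L = -3055 (L = Add(-2, Add(783, Mul(-1, 3836))) = Add(-2, Add(783, -3836)) = Add(-2, -3053) = -3055)
q = Rational(-60, 13) (q = Add(-5, Mul(Add(4, Mul(-1, -1)), Pow(13, -1))) = Add(-5, Mul(Add(4, 1), Rational(1, 13))) = Add(-5, Mul(5, Rational(1, 13))) = Add(-5, Rational(5, 13)) = Rational(-60, 13) ≈ -4.6154)
Mul(q, L) = Mul(Rational(-60, 13), -3055) = 14100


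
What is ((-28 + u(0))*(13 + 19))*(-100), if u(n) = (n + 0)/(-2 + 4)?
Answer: 89600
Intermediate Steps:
u(n) = n/2
((-28 + u(0))*(13 + 19))*(-100) = ((-28 + (½)*0)*(13 + 19))*(-100) = ((-28 + 0)*32)*(-100) = -28*32*(-100) = -896*(-100) = 89600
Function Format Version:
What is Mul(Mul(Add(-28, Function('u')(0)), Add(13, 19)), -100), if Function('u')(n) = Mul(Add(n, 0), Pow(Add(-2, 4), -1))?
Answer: 89600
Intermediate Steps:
Function('u')(n) = Mul(Rational(1, 2), n) (Function('u')(n) = Mul(n, Pow(2, -1)) = Mul(n, Rational(1, 2)) = Mul(Rational(1, 2), n))
Mul(Mul(Add(-28, Function('u')(0)), Add(13, 19)), -100) = Mul(Mul(Add(-28, Mul(Rational(1, 2), 0)), Add(13, 19)), -100) = Mul(Mul(Add(-28, 0), 32), -100) = Mul(Mul(-28, 32), -100) = Mul(-896, -100) = 89600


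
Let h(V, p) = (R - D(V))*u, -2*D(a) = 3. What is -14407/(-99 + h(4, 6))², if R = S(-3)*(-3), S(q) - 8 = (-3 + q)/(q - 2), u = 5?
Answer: -57628/210681 ≈ -0.27353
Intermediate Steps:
D(a) = -3/2 (D(a) = -½*3 = -3/2)
S(q) = 8 + (-3 + q)/(-2 + q) (S(q) = 8 + (-3 + q)/(q - 2) = 8 + (-3 + q)/(-2 + q))
R = -138/5 (R = ((-19 + 9*(-3))/(-2 - 3))*(-3) = ((-19 - 27)/(-5))*(-3) = -⅕*(-46)*(-3) = (46/5)*(-3) = -138/5 ≈ -27.600)
h(V, p) = -261/2 (h(V, p) = (-138/5 - 1*(-3/2))*5 = (-138/5 + 3/2)*5 = -261/10*5 = -261/2)
-14407/(-99 + h(4, 6))² = -14407/(-99 - 261/2)² = -14407/((-459/2)²) = -14407/210681/4 = -14407*4/210681 = -57628/210681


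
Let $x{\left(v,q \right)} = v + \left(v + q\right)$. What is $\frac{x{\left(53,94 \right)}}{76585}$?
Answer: $\frac{40}{15317} \approx 0.0026115$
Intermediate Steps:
$x{\left(v,q \right)} = q + 2 v$ ($x{\left(v,q \right)} = v + \left(q + v\right) = q + 2 v$)
$\frac{x{\left(53,94 \right)}}{76585} = \frac{94 + 2 \cdot 53}{76585} = \left(94 + 106\right) \frac{1}{76585} = 200 \cdot \frac{1}{76585} = \frac{40}{15317}$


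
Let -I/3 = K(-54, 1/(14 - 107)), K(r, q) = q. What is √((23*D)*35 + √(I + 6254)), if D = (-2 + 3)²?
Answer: √(773605 + 155*√240405)/31 ≈ 29.734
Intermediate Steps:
I = 1/31 (I = -3/(14 - 107) = -3/(-93) = -3*(-1/93) = 1/31 ≈ 0.032258)
D = 1 (D = 1² = 1)
√((23*D)*35 + √(I + 6254)) = √((23*1)*35 + √(1/31 + 6254)) = √(23*35 + √(193875/31)) = √(805 + 5*√240405/31)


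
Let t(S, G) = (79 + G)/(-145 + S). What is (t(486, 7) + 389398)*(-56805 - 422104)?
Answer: -63591837698836/341 ≈ -1.8649e+11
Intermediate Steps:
t(S, G) = (79 + G)/(-145 + S)
(t(486, 7) + 389398)*(-56805 - 422104) = ((79 + 7)/(-145 + 486) + 389398)*(-56805 - 422104) = (86/341 + 389398)*(-478909) = (132784804/341)*(-478909) = -63591837698836/341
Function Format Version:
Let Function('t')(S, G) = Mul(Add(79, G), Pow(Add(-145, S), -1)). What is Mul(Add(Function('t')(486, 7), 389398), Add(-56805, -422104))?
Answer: Rational(-63591837698836, 341) ≈ -1.8649e+11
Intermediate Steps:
Function('t')(S, G) = Mul(Pow(Add(-145, S), -1), Add(79, G))
Mul(Add(Function('t')(486, 7), 389398), Add(-56805, -422104)) = Mul(Add(Mul(Pow(Add(-145, 486), -1), Add(79, 7)), 389398), Add(-56805, -422104)) = Mul(Add(Mul(Pow(341, -1), 86), 389398), -478909) = Mul(Add(Mul(Rational(1, 341), 86), 389398), -478909) = Mul(Add(Rational(86, 341), 389398), -478909) = Mul(Rational(132784804, 341), -478909) = Rational(-63591837698836, 341)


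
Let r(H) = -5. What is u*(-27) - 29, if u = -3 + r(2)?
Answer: 187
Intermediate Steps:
u = -8 (u = -3 - 5 = -8)
u*(-27) - 29 = -8*(-27) - 29 = 216 - 29 = 187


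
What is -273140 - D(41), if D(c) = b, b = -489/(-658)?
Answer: -179726609/658 ≈ -2.7314e+5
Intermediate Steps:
b = 489/658 (b = -489*(-1/658) = 489/658 ≈ 0.74316)
D(c) = 489/658
-273140 - D(41) = -273140 - 1*489/658 = -273140 - 489/658 = -179726609/658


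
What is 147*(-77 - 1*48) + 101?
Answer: -18274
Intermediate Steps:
147*(-77 - 1*48) + 101 = 147*(-77 - 48) + 101 = 147*(-125) + 101 = -18375 + 101 = -18274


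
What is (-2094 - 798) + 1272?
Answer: -1620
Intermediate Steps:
(-2094 - 798) + 1272 = -2892 + 1272 = -1620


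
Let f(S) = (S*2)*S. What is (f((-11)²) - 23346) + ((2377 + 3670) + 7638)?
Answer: 19621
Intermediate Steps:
f(S) = 2*S² (f(S) = (2*S)*S = 2*S²)
(f((-11)²) - 23346) + ((2377 + 3670) + 7638) = (2*((-11)²)² - 23346) + ((2377 + 3670) + 7638) = (2*121² - 23346) + (6047 + 7638) = (2*14641 - 23346) + 13685 = (29282 - 23346) + 13685 = 5936 + 13685 = 19621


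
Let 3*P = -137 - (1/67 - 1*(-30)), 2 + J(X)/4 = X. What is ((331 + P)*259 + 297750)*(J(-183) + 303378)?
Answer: 7483336786674/67 ≈ 1.1169e+11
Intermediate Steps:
J(X) = -8 + 4*X
P = -3730/67 (P = (-137 - (1/67 - 1*(-30)))/3 = (-137 - (1/67 + 30))/3 = (-137 - 1*2011/67)/3 = (-137 - 2011/67)/3 = (⅓)*(-11190/67) = -3730/67 ≈ -55.672)
((331 + P)*259 + 297750)*(J(-183) + 303378) = ((331 - 3730/67)*259 + 297750)*((-8 + 4*(-183)) + 303378) = ((18447/67)*259 + 297750)*((-8 - 732) + 303378) = (4777773/67 + 297750)*(-740 + 303378) = (24727023/67)*302638 = 7483336786674/67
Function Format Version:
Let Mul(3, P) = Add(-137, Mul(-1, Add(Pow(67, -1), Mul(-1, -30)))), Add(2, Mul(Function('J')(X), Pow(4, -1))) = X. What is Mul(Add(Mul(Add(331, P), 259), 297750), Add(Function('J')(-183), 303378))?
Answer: Rational(7483336786674, 67) ≈ 1.1169e+11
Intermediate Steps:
Function('J')(X) = Add(-8, Mul(4, X))
P = Rational(-3730, 67) (P = Mul(Rational(1, 3), Add(-137, Mul(-1, Add(Pow(67, -1), Mul(-1, -30))))) = Mul(Rational(1, 3), Add(-137, Mul(-1, Add(Rational(1, 67), 30)))) = Mul(Rational(1, 3), Add(-137, Mul(-1, Rational(2011, 67)))) = Mul(Rational(1, 3), Add(-137, Rational(-2011, 67))) = Mul(Rational(1, 3), Rational(-11190, 67)) = Rational(-3730, 67) ≈ -55.672)
Mul(Add(Mul(Add(331, P), 259), 297750), Add(Function('J')(-183), 303378)) = Mul(Add(Mul(Add(331, Rational(-3730, 67)), 259), 297750), Add(Add(-8, Mul(4, -183)), 303378)) = Mul(Add(Mul(Rational(18447, 67), 259), 297750), Add(Add(-8, -732), 303378)) = Mul(Add(Rational(4777773, 67), 297750), Add(-740, 303378)) = Mul(Rational(24727023, 67), 302638) = Rational(7483336786674, 67)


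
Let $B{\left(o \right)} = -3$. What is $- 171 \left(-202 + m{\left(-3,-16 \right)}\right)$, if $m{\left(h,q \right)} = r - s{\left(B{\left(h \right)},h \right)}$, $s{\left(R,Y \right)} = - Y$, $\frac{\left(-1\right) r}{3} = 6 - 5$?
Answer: $35568$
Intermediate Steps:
$r = -3$ ($r = - 3 \left(6 - 5\right) = \left(-3\right) 1 = -3$)
$m{\left(h,q \right)} = -3 + h$ ($m{\left(h,q \right)} = -3 - - h = -3 + h$)
$- 171 \left(-202 + m{\left(-3,-16 \right)}\right) = - 171 \left(-202 - 6\right) = \left(-171\right) \left(-208\right) = 35568$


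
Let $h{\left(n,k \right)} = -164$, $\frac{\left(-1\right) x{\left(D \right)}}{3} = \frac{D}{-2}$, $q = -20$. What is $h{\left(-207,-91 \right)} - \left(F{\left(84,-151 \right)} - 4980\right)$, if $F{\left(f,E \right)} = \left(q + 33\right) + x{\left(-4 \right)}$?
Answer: $4809$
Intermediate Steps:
$x{\left(D \right)} = \frac{3 D}{2}$ ($x{\left(D \right)} = - 3 \frac{D}{-2} = - 3 D \left(- \frac{1}{2}\right) = - 3 \left(- \frac{D}{2}\right) = \frac{3 D}{2}$)
$F{\left(f,E \right)} = 7$ ($F{\left(f,E \right)} = \left(-20 + 33\right) + \frac{3}{2} \left(-4\right) = 13 - 6 = 7$)
$h{\left(-207,-91 \right)} - \left(F{\left(84,-151 \right)} - 4980\right) = -164 - \left(7 - 4980\right) = -164 - -4973 = -164 + 4973 = 4809$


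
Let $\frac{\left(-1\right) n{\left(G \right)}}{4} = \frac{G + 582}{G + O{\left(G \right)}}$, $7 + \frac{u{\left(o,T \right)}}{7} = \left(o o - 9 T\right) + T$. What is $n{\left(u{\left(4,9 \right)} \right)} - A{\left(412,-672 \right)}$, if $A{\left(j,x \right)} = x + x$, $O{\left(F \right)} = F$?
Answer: $\frac{197662}{147} \approx 1344.6$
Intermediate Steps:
$u{\left(o,T \right)} = -49 - 56 T + 7 o^{2}$ ($u{\left(o,T \right)} = -49 + 7 \left(\left(o o - 9 T\right) + T\right) = -49 + 7 \left(\left(o^{2} - 9 T\right) + T\right) = -49 + 7 \left(o^{2} - 8 T\right) = -49 - \left(- 7 o^{2} + 56 T\right) = -49 - 56 T + 7 o^{2}$)
$n{\left(G \right)} = - \frac{2 \left(582 + G\right)}{G}$ ($n{\left(G \right)} = - 4 \frac{G + 582}{G + G} = - 4 \frac{582 + G}{2 G} = - \frac{2 \left(582 + G\right)}{G}$)
$A{\left(j,x \right)} = 2 x$
$n{\left(u{\left(4,9 \right)} \right)} - A{\left(412,-672 \right)} = \left(-2 - \frac{1164}{-49 - 504 + 7 \cdot 4^{2}}\right) - 2 \left(-672\right) = \left(-2 - \frac{1164}{-49 - 504 + 7 \cdot 16}\right) - -1344 = \left(-2 - \frac{1164}{-49 - 504 + 112}\right) + 1344 = \left(-2 - \frac{1164}{-441}\right) + 1344 = \left(-2 - - \frac{388}{147}\right) + 1344 = \left(-2 + \frac{388}{147}\right) + 1344 = \frac{94}{147} + 1344 = \frac{197662}{147}$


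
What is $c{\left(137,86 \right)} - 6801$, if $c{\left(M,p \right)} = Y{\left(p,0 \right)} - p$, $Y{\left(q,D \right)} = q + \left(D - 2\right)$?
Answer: $-6803$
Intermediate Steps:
$Y{\left(q,D \right)} = -2 + D + q$ ($Y{\left(q,D \right)} = q + \left(D - 2\right) = q + \left(-2 + D\right) = -2 + D + q$)
$c{\left(M,p \right)} = -2$ ($c{\left(M,p \right)} = \left(-2 + 0 + p\right) - p = \left(-2 + p\right) - p = -2$)
$c{\left(137,86 \right)} - 6801 = -2 - 6801 = -6803$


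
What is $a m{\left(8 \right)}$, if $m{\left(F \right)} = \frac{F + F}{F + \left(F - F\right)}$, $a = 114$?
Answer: $228$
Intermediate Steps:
$m{\left(F \right)} = 2$ ($m{\left(F \right)} = \frac{2 F}{F + 0} = \frac{2 F}{F} = 2$)
$a m{\left(8 \right)} = 114 \cdot 2 = 228$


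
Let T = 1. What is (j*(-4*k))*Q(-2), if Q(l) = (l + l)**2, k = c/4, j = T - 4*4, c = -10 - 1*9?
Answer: -4560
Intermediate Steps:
c = -19 (c = -10 - 9 = -19)
j = -15 (j = 1 - 4*4 = 1 - 16 = -15)
k = -19/4 ≈ -4.7500
Q(l) = 4*l**2 (Q(l) = (2*l)**2 = 4*l**2)
(j*(-4*k))*Q(-2) = (-(-60)*(-19)/4)*(4*(-2)**2) = (-15*19)*(4*4) = -285*16 = -4560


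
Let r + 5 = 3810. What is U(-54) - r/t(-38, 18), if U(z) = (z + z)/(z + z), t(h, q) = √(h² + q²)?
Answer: 1 - 3805*√442/884 ≈ -89.493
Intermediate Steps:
r = 3805 (r = -5 + 3810 = 3805)
U(z) = 1 (U(z) = (2*z)/((2*z)) = (2*z)*(1/(2*z)) = 1)
U(-54) - r/t(-38, 18) = 1 - 3805/(√((-38)² + 18²)) = 1 - 3805/(√(1444 + 324)) = 1 - 3805/(√1768) = 1 - 3805/(2*√442) = 1 - 3805*√442/884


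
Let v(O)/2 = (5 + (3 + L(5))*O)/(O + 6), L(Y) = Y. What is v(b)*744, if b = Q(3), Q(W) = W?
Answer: 14384/3 ≈ 4794.7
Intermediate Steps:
b = 3
v(O) = 2*(5 + 8*O)/(6 + O) (v(O) = 2*((5 + (3 + 5)*O)/(O + 6)) = 2*((5 + 8*O)/(6 + O)) = 2*(5 + 8*O)/(6 + O))
v(b)*744 = (2*(5 + 8*3)/(6 + 3))*744 = (2*(5 + 24)/9)*744 = (2*(⅑)*29)*744 = (58/9)*744 = 14384/3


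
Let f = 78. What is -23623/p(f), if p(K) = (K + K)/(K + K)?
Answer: -23623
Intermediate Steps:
p(K) = 1 (p(K) = (2*K)/((2*K)) = (2*K)*(1/(2*K)) = 1)
-23623/p(f) = -23623/1 = -23623*1 = -23623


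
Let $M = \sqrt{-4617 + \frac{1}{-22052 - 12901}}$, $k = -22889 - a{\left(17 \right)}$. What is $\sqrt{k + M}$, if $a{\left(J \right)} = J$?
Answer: $\frac{\sqrt{-27984539859354 + 34953 i \sqrt{5640645303906}}}{34953} \approx 0.22448 + 151.35 i$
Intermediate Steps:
$k = -22906$ ($k = -22889 - 17 = -22906$)
$M = \frac{i \sqrt{5640645303906}}{34953}$ ($M = \sqrt{-4617 + \frac{1}{-34953}} = \sqrt{-4617 - \frac{1}{34953}} = \sqrt{- \frac{161378002}{34953}} = \frac{i \sqrt{5640645303906}}{34953} \approx 67.948 i$)
$\sqrt{k + M} = \sqrt{-22906 + \frac{i \sqrt{5640645303906}}{34953}}$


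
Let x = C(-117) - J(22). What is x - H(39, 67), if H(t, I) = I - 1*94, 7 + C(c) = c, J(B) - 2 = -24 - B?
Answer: -53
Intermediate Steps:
J(B) = -22 - B (J(B) = 2 + (-24 - B) = -22 - B)
C(c) = -7 + c
H(t, I) = -94 + I (H(t, I) = I - 94 = -94 + I)
x = -80 (x = (-7 - 117) - (-22 - 1*22) = -124 - (-22 - 22) = -124 - 1*(-44) = -124 + 44 = -80)
x - H(39, 67) = -80 - (-94 + 67) = -80 - 1*(-27) = -80 + 27 = -53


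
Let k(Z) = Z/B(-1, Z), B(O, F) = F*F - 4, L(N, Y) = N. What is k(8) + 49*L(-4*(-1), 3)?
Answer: 2942/15 ≈ 196.13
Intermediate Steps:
B(O, F) = -4 + F**2 (B(O, F) = F**2 - 4 = -4 + F**2)
k(Z) = Z/(-4 + Z**2)
k(8) + 49*L(-4*(-1), 3) = 8/(-4 + 8**2) + 49*(-4*(-1)) = 8/(-4 + 64) + 49*4 = 8/60 + 196 = 8*(1/60) + 196 = 2/15 + 196 = 2942/15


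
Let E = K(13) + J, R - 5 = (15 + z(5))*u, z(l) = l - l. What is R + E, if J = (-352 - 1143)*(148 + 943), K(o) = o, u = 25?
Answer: -1630652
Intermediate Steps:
z(l) = 0
J = -1631045 (J = -1495*1091 = -1631045)
R = 380 (R = 5 + (15 + 0)*25 = 5 + 15*25 = 5 + 375 = 380)
E = -1631032 (E = 13 - 1631045 = -1631032)
R + E = 380 - 1631032 = -1630652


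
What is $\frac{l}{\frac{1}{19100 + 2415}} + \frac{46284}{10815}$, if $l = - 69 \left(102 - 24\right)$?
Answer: $- \frac{59633768746}{515} \approx -1.1579 \cdot 10^{8}$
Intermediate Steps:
$l = -5382$ ($l = \left(-69\right) 78 = -5382$)
$\frac{l}{\frac{1}{19100 + 2415}} + \frac{46284}{10815} = - \frac{5382}{\frac{1}{19100 + 2415}} + \frac{46284}{10815} = - \frac{5382}{\frac{1}{21515}} + 46284 \cdot \frac{1}{10815} = - 5382 \frac{1}{\frac{1}{21515}} + \frac{2204}{515} = \left(-5382\right) 21515 + \frac{2204}{515} = -115793730 + \frac{2204}{515} = - \frac{59633768746}{515}$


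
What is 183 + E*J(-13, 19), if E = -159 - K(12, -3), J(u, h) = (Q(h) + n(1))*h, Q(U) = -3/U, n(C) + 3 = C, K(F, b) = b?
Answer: 6579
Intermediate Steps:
n(C) = -3 + C
J(u, h) = h*(-2 - 3/h) (J(u, h) = (-3/h + (-3 + 1))*h = (-3/h - 2)*h = (-2 - 3/h)*h = h*(-2 - 3/h))
E = -156 (E = -159 - 1*(-3) = -159 + 3 = -156)
183 + E*J(-13, 19) = 183 - 156*(-3 - 2*19) = 183 - 156*(-3 - 38) = 183 - 156*(-41) = 183 + 6396 = 6579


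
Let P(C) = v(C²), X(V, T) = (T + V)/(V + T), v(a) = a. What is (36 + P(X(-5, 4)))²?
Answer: 1369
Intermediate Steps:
X(V, T) = 1 (X(V, T) = (T + V)/(T + V) = 1)
P(C) = C²
(36 + P(X(-5, 4)))² = (36 + 1²)² = (36 + 1)² = 37² = 1369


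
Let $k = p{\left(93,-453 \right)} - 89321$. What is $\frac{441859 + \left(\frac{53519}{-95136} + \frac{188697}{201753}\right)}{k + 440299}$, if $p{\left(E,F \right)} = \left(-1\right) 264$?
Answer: $\frac{314112483346091}{249318340363456} \approx 1.2599$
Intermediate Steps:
$p{\left(E,F \right)} = -264$
$k = -89585$ ($k = -264 - 89321 = -89585$)
$\frac{441859 + \left(\frac{53519}{-95136} + \frac{188697}{201753}\right)}{k + 440299} = \frac{441859 + \left(\frac{53519}{-95136} + \frac{188697}{201753}\right)}{-89585 + 440299} = \frac{441859 + \left(53519 \left(- \frac{1}{95136}\right) + 188697 \cdot \frac{1}{201753}\right)}{350714} = \left(441859 + \left(- \frac{53519}{95136} + \frac{62899}{67251}\right)\right) \frac{1}{350714} = \left(441859 + \frac{264972555}{710887904}\right) \frac{1}{350714} = \frac{314112483346091}{710887904} \cdot \frac{1}{350714} = \frac{314112483346091}{249318340363456}$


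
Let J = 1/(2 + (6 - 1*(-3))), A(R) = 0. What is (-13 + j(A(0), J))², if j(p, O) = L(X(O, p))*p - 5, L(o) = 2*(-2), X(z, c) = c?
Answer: 324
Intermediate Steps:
L(o) = -4
J = 1/11 (J = 1/(2 + (6 + 3)) = 1/(2 + 9) = 1/11 ≈ 0.090909)
j(p, O) = -5 - 4*p (j(p, O) = -4*p - 5 = -5 - 4*p)
(-13 + j(A(0), J))² = (-13 + (-5 - 4*0))² = (-13 + (-5 + 0))² = (-13 - 5)² = (-18)² = 324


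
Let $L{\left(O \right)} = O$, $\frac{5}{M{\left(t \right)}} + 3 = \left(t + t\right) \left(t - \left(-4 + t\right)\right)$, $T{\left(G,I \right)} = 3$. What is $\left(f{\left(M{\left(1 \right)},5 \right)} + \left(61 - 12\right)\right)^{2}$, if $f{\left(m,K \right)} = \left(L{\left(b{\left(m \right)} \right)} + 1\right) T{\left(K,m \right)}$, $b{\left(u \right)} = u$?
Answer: $3025$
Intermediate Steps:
$M{\left(t \right)} = \frac{5}{-3 + 8 t}$ ($M{\left(t \right)} = \frac{5}{-3 + \left(t + t\right) \left(t - \left(-4 + t\right)\right)} = \frac{5}{-3 + 2 t 4} = \frac{5}{-3 + 8 t}$)
$f{\left(m,K \right)} = 3 + 3 m$ ($f{\left(m,K \right)} = \left(m + 1\right) 3 = \left(1 + m\right) 3 = 3 + 3 m$)
$\left(f{\left(M{\left(1 \right)},5 \right)} + \left(61 - 12\right)\right)^{2} = \left(\left(3 + 3 \frac{5}{-3 + 8 \cdot 1}\right) + \left(61 - 12\right)\right)^{2} = \left(\left(3 + 3 \frac{5}{-3 + 8}\right) + \left(61 - 12\right)\right)^{2} = \left(\left(3 + 3 \cdot \frac{5}{5}\right) + 49\right)^{2} = \left(\left(3 + 3 \cdot 5 \cdot \frac{1}{5}\right) + 49\right)^{2} = \left(\left(3 + 3 \cdot 1\right) + 49\right)^{2} = \left(\left(3 + 3\right) + 49\right)^{2} = \left(6 + 49\right)^{2} = 55^{2} = 3025$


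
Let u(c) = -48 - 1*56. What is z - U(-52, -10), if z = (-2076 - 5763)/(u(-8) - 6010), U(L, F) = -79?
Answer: 163615/2038 ≈ 80.282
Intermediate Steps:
u(c) = -104 (u(c) = -48 - 56 = -104)
z = 2613/2038 (z = (-2076 - 5763)/(-104 - 6010) = -7839/(-6114) = -7839*(-1/6114) = 2613/2038 ≈ 1.2821)
z - U(-52, -10) = 2613/2038 - 1*(-79) = 2613/2038 + 79 = 163615/2038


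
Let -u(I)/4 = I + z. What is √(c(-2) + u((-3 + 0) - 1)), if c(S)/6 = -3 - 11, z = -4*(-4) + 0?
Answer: 2*I*√33 ≈ 11.489*I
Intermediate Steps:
z = 16 (z = 16 + 0 = 16)
c(S) = -84 (c(S) = 6*(-3 - 11) = 6*(-14) = -84)
u(I) = -64 - 4*I (u(I) = -4*(I + 16) = -4*(16 + I) = -64 - 4*I)
√(c(-2) + u((-3 + 0) - 1)) = √(-84 + (-64 - 4*((-3 + 0) - 1))) = √(-84 + (-64 - 4*(-3 - 1))) = √(-84 + (-64 - 4*(-4))) = √(-84 + (-64 + 16)) = √(-84 - 48) = √(-132) = 2*I*√33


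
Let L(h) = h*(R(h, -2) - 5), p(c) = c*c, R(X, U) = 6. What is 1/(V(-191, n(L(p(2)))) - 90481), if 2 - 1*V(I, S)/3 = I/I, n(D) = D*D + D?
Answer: -1/90478 ≈ -1.1052e-5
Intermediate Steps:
p(c) = c²
L(h) = h (L(h) = h*(6 - 5) = h*1 = h)
n(D) = D + D² (n(D) = D² + D = D + D²)
V(I, S) = 3 (V(I, S) = 6 - 3*I/I = 6 - 3*1 = 6 - 3 = 3)
1/(V(-191, n(L(p(2)))) - 90481) = 1/(3 - 90481) = 1/(-90478) = -1/90478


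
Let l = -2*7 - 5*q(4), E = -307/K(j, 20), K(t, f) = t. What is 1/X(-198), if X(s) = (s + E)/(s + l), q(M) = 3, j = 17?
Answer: 3859/3673 ≈ 1.0506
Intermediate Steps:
E = -307/17 ≈ -18.059
l = -29 (l = -2*7 - 5*3 = -14 - 15 = -29)
X(s) = (-307/17 + s)/(-29 + s) (X(s) = (s - 307/17)/(s - 29) = (-307/17 + s)/(-29 + s))
1/X(-198) = 1/((-307/17 - 198)/(-29 - 198)) = 1/(-3673/17/(-227)) = 1/(-1/227*(-3673/17)) = 1/(3673/3859) = 3859/3673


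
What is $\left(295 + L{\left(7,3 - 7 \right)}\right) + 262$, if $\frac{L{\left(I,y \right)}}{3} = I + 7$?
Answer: $599$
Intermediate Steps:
$L{\left(I,y \right)} = 21 + 3 I$ ($L{\left(I,y \right)} = 3 \left(I + 7\right) = 3 \left(7 + I\right) = 21 + 3 I$)
$\left(295 + L{\left(7,3 - 7 \right)}\right) + 262 = \left(295 + \left(21 + 3 \cdot 7\right)\right) + 262 = \left(295 + \left(21 + 21\right)\right) + 262 = \left(295 + 42\right) + 262 = 337 + 262 = 599$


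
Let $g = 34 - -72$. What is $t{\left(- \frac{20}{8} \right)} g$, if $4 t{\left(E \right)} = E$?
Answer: $- \frac{265}{4} \approx -66.25$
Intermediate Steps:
$t{\left(E \right)} = \frac{E}{4}$
$g = 106$ ($g = 34 + 72 = 106$)
$t{\left(- \frac{20}{8} \right)} g = \frac{\left(-20\right) \frac{1}{8}}{4} \cdot 106 = \frac{1}{4} \left(- \frac{5}{2}\right) 106 = \left(- \frac{5}{8}\right) 106 = - \frac{265}{4}$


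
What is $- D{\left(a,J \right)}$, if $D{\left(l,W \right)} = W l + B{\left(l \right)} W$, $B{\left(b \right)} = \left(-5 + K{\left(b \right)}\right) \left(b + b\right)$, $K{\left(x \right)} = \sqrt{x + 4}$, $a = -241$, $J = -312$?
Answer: $676728 - 150384 i \sqrt{237} \approx 6.7673 \cdot 10^{5} - 2.3151 \cdot 10^{6} i$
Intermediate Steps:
$K{\left(x \right)} = \sqrt{4 + x}$
$B{\left(b \right)} = 2 b \left(-5 + \sqrt{4 + b}\right)$ ($B{\left(b \right)} = \left(-5 + \sqrt{4 + b}\right) \left(b + b\right) = \left(-5 + \sqrt{4 + b}\right) 2 b = 2 b \left(-5 + \sqrt{4 + b}\right)$)
$D{\left(l,W \right)} = W l + 2 W l \left(-5 + \sqrt{4 + l}\right)$ ($D{\left(l,W \right)} = W l + 2 l \left(-5 + \sqrt{4 + l}\right) W = W l + 2 W l \left(-5 + \sqrt{4 + l}\right)$)
$- D{\left(a,J \right)} = - \left(-312\right) \left(-241\right) \left(-9 + 2 \sqrt{4 - 241}\right) = - \left(-312\right) \left(-241\right) \left(-9 + 2 \sqrt{-237}\right) = - \left(-312\right) \left(-241\right) \left(-9 + 2 i \sqrt{237}\right) = - (-676728 + 150384 i \sqrt{237}) = 676728 - 150384 i \sqrt{237}$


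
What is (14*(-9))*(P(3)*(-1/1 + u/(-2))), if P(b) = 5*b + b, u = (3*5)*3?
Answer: 53298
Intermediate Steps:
u = 45 (u = 15*3 = 45)
P(b) = 6*b
(14*(-9))*(P(3)*(-1/1 + u/(-2))) = (14*(-9))*((6*3)*(-1/1 + 45/(-2))) = -2268*(-1*1 + 45*(-½)) = -2268*(-1 - 45/2) = -2268*(-47)/2 = -126*(-423) = 53298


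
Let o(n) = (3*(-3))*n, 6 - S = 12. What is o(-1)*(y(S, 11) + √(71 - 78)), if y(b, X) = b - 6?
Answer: -108 + 9*I*√7 ≈ -108.0 + 23.812*I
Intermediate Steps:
S = -6 (S = 6 - 1*12 = 6 - 12 = -6)
y(b, X) = -6 + b
o(n) = -9*n
o(-1)*(y(S, 11) + √(71 - 78)) = (-9*(-1))*((-6 - 6) + √(71 - 78)) = 9*(-12 + √(-7)) = 9*(-12 + I*√7) = -108 + 9*I*√7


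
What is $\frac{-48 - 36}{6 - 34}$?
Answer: $3$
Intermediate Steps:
$\frac{-48 - 36}{6 - 34} = \frac{1}{-28} \left(-84\right) = \left(- \frac{1}{28}\right) \left(-84\right) = 3$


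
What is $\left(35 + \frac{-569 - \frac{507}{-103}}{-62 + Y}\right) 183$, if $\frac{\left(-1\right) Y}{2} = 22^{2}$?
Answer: $\frac{69013875}{10609} \approx 6505.2$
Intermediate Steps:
$Y = -968$ ($Y = - 2 \cdot 22^{2} = \left(-2\right) 484 = -968$)
$\left(35 + \frac{-569 - \frac{507}{-103}}{-62 + Y}\right) 183 = \left(35 + \frac{-569 - \frac{507}{-103}}{-62 - 968}\right) 183 = \left(35 + \frac{-569 - - \frac{507}{103}}{-1030}\right) 183 = \left(35 + \left(-569 + \frac{507}{103}\right) \left(- \frac{1}{1030}\right)\right) 183 = \left(35 - - \frac{5810}{10609}\right) 183 = \left(35 + \frac{5810}{10609}\right) 183 = \frac{377125}{10609} \cdot 183 = \frac{69013875}{10609}$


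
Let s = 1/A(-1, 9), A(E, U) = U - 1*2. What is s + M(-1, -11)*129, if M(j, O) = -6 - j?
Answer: -4514/7 ≈ -644.86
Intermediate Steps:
A(E, U) = -2 + U (A(E, U) = U - 2 = -2 + U)
s = 1/7 (s = 1/(-2 + 9) = 1/7 ≈ 0.14286)
s + M(-1, -11)*129 = 1/7 + (-6 - 1*(-1))*129 = 1/7 + (-6 + 1)*129 = 1/7 - 5*129 = 1/7 - 645 = -4514/7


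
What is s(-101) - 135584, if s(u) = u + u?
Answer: -135786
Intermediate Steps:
s(u) = 2*u
s(-101) - 135584 = 2*(-101) - 135584 = -202 - 135584 = -135786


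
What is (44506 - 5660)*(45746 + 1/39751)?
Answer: 70639479448962/39751 ≈ 1.7770e+9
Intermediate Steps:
(44506 - 5660)*(45746 + 1/39751) = 38846*(45746 + 1/39751) = 38846*(1818449247/39751) = 70639479448962/39751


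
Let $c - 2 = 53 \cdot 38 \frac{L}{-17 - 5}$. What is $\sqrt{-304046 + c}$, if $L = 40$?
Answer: $\frac{2 i \sqrt{9308101}}{11} \approx 554.71 i$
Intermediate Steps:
$c = - \frac{40258}{11}$ ($c = 2 + 53 \cdot 38 \frac{40}{-17 - 5} = 2 + 2014 \frac{40}{-22} = 2 + 2014 \cdot 40 \left(- \frac{1}{22}\right) = 2 + 2014 \left(- \frac{20}{11}\right) = 2 - \frac{40280}{11} = - \frac{40258}{11} \approx -3659.8$)
$\sqrt{-304046 + c} = \sqrt{-304046 - \frac{40258}{11}} = \sqrt{- \frac{3384764}{11}} = \frac{2 i \sqrt{9308101}}{11}$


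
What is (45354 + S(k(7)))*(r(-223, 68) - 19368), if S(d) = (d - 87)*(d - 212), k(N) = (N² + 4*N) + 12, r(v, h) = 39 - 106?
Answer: -876673980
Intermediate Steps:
r(v, h) = -67
k(N) = 12 + N² + 4*N
S(d) = (-212 + d)*(-87 + d) (S(d) = (-87 + d)*(-212 + d) = (-212 + d)*(-87 + d))
(45354 + S(k(7)))*(r(-223, 68) - 19368) = (45354 + (18444 + (12 + 7² + 4*7)² - 299*(12 + 7² + 4*7)))*(-67 - 19368) = (45354 + (18444 + (12 + 49 + 28)² - 299*(12 + 49 + 28)))*(-19435) = (45354 + (18444 + 89² - 299*89))*(-19435) = (45354 + (18444 + 7921 - 26611))*(-19435) = (45354 - 246)*(-19435) = 45108*(-19435) = -876673980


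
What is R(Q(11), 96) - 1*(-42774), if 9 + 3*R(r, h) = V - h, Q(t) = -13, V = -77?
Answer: 128140/3 ≈ 42713.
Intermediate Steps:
R(r, h) = -86/3 - h/3 (R(r, h) = -3 + (-77 - h)/3 = -3 + (-77/3 - h/3) = -86/3 - h/3)
R(Q(11), 96) - 1*(-42774) = (-86/3 - ⅓*96) - 1*(-42774) = (-86/3 - 32) + 42774 = -182/3 + 42774 = 128140/3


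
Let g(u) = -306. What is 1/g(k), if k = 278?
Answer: -1/306 ≈ -0.0032680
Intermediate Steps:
1/g(k) = 1/(-306) = -1/306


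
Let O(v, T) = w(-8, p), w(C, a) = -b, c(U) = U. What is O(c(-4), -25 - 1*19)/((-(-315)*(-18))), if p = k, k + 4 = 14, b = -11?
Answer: -11/5670 ≈ -0.0019400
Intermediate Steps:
k = 10 (k = -4 + 14 = 10)
p = 10
w(C, a) = 11 (w(C, a) = -1*(-11) = 11)
O(v, T) = 11
O(c(-4), -25 - 1*19)/((-(-315)*(-18))) = 11/((-(-315)*(-18))) = 11/((-63*90)) = 11/(-5670) = 11*(-1/5670) = -11/5670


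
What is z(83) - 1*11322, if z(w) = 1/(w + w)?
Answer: -1879451/166 ≈ -11322.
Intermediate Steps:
z(w) = 1/(2*w)
z(83) - 1*11322 = (1/2)/83 - 1*11322 = (1/2)*(1/83) - 11322 = 1/166 - 11322 = -1879451/166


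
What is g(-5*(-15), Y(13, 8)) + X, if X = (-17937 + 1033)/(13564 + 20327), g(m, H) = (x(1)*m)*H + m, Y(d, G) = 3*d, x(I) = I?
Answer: 101656096/33891 ≈ 2999.5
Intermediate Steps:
g(m, H) = m + H*m (g(m, H) = (1*m)*H + m = m*H + m = H*m + m = m + H*m)
X = -16904/33891 ≈ -0.49878
g(-5*(-15), Y(13, 8)) + X = (-5*(-15))*(1 + 3*13) - 16904/33891 = 75*(1 + 39) - 16904/33891 = 75*40 - 16904/33891 = 3000 - 16904/33891 = 101656096/33891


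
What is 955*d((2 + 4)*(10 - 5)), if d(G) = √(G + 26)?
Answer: 1910*√14 ≈ 7146.6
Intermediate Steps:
d(G) = √(26 + G)
955*d((2 + 4)*(10 - 5)) = 955*√(26 + (2 + 4)*(10 - 5)) = 955*√(26 + 6*5) = 955*√(26 + 30) = 955*√56 = 955*(2*√14) = 1910*√14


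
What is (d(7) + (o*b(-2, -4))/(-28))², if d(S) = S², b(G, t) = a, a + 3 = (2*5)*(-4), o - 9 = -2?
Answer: 57121/16 ≈ 3570.1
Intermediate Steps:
o = 7 (o = 9 - 2 = 7)
a = -43 (a = -3 + (2*5)*(-4) = -3 + 10*(-4) = -3 - 40 = -43)
b(G, t) = -43
(d(7) + (o*b(-2, -4))/(-28))² = (7² + (7*(-43))/(-28))² = (49 - 301*(-1/28))² = (49 + 43/4)² = (239/4)² = 57121/16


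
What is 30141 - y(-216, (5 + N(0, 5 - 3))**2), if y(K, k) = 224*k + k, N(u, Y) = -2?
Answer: 28116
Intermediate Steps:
y(K, k) = 225*k
30141 - y(-216, (5 + N(0, 5 - 3))**2) = 30141 - 225*(5 - 2)**2 = 30141 - 225*3**2 = 30141 - 225*9 = 30141 - 1*2025 = 30141 - 2025 = 28116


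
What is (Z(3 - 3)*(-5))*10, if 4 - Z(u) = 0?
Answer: -200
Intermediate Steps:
Z(u) = 4 (Z(u) = 4 - 1*0 = 4 + 0 = 4)
(Z(3 - 3)*(-5))*10 = (4*(-5))*10 = -20*10 = -200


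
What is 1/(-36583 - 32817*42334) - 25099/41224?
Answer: -9217543752703/15139408878800 ≈ -0.60884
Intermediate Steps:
1/(-36583 - 32817*42334) - 25099/41224 = (1/42334)/(-69400) - 25099*1/41224 = -1/69400*1/42334 - 25099/41224 = -1/2937979600 - 25099/41224 = -9217543752703/15139408878800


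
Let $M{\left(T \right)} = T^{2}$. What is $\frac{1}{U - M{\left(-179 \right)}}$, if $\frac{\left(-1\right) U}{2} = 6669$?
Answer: $- \frac{1}{45379} \approx -2.2037 \cdot 10^{-5}$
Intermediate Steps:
$U = -13338$ ($U = \left(-2\right) 6669 = -13338$)
$\frac{1}{U - M{\left(-179 \right)}} = \frac{1}{-13338 - \left(-179\right)^{2}} = \frac{1}{-13338 - 32041} = \frac{1}{-45379} = - \frac{1}{45379}$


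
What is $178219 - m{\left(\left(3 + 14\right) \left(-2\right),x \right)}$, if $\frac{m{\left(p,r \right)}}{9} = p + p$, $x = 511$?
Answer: $178831$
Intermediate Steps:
$m{\left(p,r \right)} = 18 p$ ($m{\left(p,r \right)} = 9 \left(p + p\right) = 9 \cdot 2 p = 18 p$)
$178219 - m{\left(\left(3 + 14\right) \left(-2\right),x \right)} = 178219 - 18 \left(3 + 14\right) \left(-2\right) = 178219 - 18 \cdot 17 \left(-2\right) = 178219 - 18 \left(-34\right) = 178219 - -612 = 178219 + 612 = 178831$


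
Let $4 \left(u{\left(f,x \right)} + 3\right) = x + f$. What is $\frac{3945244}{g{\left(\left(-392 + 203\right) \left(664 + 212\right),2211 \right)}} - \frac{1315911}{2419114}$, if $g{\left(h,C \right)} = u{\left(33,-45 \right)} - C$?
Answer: $- \frac{9546912368503}{5363175738} \approx -1780.1$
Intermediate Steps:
$u{\left(f,x \right)} = -3 + \frac{f}{4} + \frac{x}{4}$ ($u{\left(f,x \right)} = -3 + \frac{x + f}{4} = -3 + \frac{f + x}{4} = -3 + \left(\frac{f}{4} + \frac{x}{4}\right) = -3 + \frac{f}{4} + \frac{x}{4}$)
$g{\left(h,C \right)} = -6 - C$ ($g{\left(h,C \right)} = \left(-3 + \frac{1}{4} \cdot 33 + \frac{1}{4} \left(-45\right)\right) - C = \left(-3 + \frac{33}{4} - \frac{45}{4}\right) - C = -6 - C$)
$\frac{3945244}{g{\left(\left(-392 + 203\right) \left(664 + 212\right),2211 \right)}} - \frac{1315911}{2419114} = \frac{3945244}{-6 - 2211} - \frac{1315911}{2419114} = \frac{3945244}{-2217} - \frac{1315911}{2419114} = 3945244 \left(- \frac{1}{2217}\right) - \frac{1315911}{2419114} = - \frac{3945244}{2217} - \frac{1315911}{2419114} = - \frac{9546912368503}{5363175738}$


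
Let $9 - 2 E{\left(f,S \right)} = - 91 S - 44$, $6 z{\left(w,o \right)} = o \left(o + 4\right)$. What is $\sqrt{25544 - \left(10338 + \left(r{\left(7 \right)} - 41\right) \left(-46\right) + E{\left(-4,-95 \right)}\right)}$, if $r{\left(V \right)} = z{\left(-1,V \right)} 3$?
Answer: $\sqrt{19387} \approx 139.24$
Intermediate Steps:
$z{\left(w,o \right)} = \frac{o \left(4 + o\right)}{6}$ ($z{\left(w,o \right)} = \frac{o \left(o + 4\right)}{6} = \frac{o \left(4 + o\right)}{6}$)
$E{\left(f,S \right)} = \frac{53}{2} + \frac{91 S}{2}$ ($E{\left(f,S \right)} = \frac{9}{2} - \frac{- 91 S - 44}{2} = \frac{9}{2} - \frac{-44 - 91 S}{2} = \frac{9}{2} + \left(22 + \frac{91 S}{2}\right) = \frac{53}{2} + \frac{91 S}{2}$)
$r{\left(V \right)} = \frac{V \left(4 + V\right)}{2}$ ($r{\left(V \right)} = \frac{V \left(4 + V\right)}{6} \cdot 3 = \frac{V \left(4 + V\right)}{2}$)
$\sqrt{25544 - \left(10338 + \left(r{\left(7 \right)} - 41\right) \left(-46\right) + E{\left(-4,-95 \right)}\right)} = \sqrt{25544 - \left(\frac{20729}{2} - \frac{8645}{2} + \left(\frac{1}{2} \cdot 7 \left(4 + 7\right) - 41\right) \left(-46\right)\right)} = \sqrt{25544 - \left(6042 + \left(\frac{1}{2} \cdot 7 \cdot 11 - 41\right) \left(-46\right)\right)} = \sqrt{25544 - \left(6042 + \left(\frac{77}{2} - 41\right) \left(-46\right)\right)} = \sqrt{25544 - \left(6042 + 115\right)} = \sqrt{25544 - 6157} = \sqrt{19387}$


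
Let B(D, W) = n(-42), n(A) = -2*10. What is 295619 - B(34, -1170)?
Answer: 295639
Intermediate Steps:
n(A) = -20
B(D, W) = -20
295619 - B(34, -1170) = 295619 - 1*(-20) = 295619 + 20 = 295639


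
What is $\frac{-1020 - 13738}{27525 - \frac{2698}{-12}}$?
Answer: $- \frac{88548}{166499} \approx -0.53182$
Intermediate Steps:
$\frac{-1020 - 13738}{27525 - \frac{2698}{-12}} = - \frac{14758}{27525 - - \frac{1349}{6}} = - \frac{14758}{27525 + \frac{1349}{6}} = - \frac{14758}{\frac{166499}{6}} = \left(-14758\right) \frac{6}{166499} = - \frac{88548}{166499}$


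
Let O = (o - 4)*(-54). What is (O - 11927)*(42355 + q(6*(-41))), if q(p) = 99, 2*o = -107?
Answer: -374529188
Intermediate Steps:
o = -107/2 (o = (1/2)*(-107) = -107/2 ≈ -53.500)
O = 3105 (O = (-107/2 - 4)*(-54) = -115/2*(-54) = 3105)
(O - 11927)*(42355 + q(6*(-41))) = (3105 - 11927)*(42355 + 99) = -8822*42454 = -374529188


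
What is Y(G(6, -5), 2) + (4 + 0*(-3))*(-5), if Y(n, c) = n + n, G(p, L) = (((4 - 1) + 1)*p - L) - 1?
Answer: 36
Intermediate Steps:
G(p, L) = -1 - L + 4*p (G(p, L) = ((3 + 1)*p - L) - 1 = (4*p - L) - 1 = (-L + 4*p) - 1 = -1 - L + 4*p)
Y(n, c) = 2*n
Y(G(6, -5), 2) + (4 + 0*(-3))*(-5) = 2*(-1 - 1*(-5) + 4*6) + (4 + 0*(-3))*(-5) = 2*(-1 + 5 + 24) + (4 + 0)*(-5) = 2*28 + 4*(-5) = 56 - 20 = 36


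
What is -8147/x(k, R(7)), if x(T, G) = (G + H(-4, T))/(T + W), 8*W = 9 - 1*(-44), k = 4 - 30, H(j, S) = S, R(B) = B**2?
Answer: 1262785/184 ≈ 6863.0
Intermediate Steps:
k = -26
W = 53/8 (W = (9 - 1*(-44))/8 = (9 + 44)/8 = (1/8)*53 = 53/8 ≈ 6.6250)
x(T, G) = (G + T)/(53/8 + T) (x(T, G) = (G + T)/(T + 53/8) = (G + T)/(53/8 + T))
-8147/x(k, R(7)) = -8147*(53 + 8*(-26))/(8*(7**2 - 26)) = -8147*(53 - 208)/(8*(49 - 26)) = -8147/(8*23/(-155)) = -8147/(8*(-1/155)*23) = -8147/(-184/155) = -8147*(-155/184) = 1262785/184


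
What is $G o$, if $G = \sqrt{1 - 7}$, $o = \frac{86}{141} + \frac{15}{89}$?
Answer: $\frac{9769 i \sqrt{6}}{12549} \approx 1.9069 i$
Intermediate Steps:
$o = \frac{9769}{12549}$ ($o = 86 \cdot \frac{1}{141} + 15 \cdot \frac{1}{89} = \frac{86}{141} + \frac{15}{89} = \frac{9769}{12549} \approx 0.77847$)
$G = i \sqrt{6}$ ($G = \sqrt{-6} = i \sqrt{6} \approx 2.4495 i$)
$G o = i \sqrt{6} \cdot \frac{9769}{12549} = \frac{9769 i \sqrt{6}}{12549}$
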